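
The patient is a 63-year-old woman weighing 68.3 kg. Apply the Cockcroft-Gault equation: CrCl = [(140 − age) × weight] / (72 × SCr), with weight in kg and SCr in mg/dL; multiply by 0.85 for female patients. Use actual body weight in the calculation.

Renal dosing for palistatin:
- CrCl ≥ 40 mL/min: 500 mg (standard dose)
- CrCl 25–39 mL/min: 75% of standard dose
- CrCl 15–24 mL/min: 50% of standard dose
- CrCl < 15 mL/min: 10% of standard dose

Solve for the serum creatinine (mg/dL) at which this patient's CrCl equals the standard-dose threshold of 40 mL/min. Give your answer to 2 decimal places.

Standard dose requires CrCl ≥ 40 mL/min.
Set (140 − 63) × 68.3 × 0.85 / (72 × SCr) = 40
SCr = (140 − 63) × 68.3 × 0.85 / (72 × 40) = 1.552 mg/dL

1.55 mg/dL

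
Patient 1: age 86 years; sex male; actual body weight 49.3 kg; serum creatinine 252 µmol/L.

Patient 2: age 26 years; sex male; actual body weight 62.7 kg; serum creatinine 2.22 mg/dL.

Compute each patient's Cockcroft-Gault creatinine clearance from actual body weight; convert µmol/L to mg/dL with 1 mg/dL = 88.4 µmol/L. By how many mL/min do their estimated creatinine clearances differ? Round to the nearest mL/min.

32 mL/min

Patient 1: SCr = 252 / 88.4 = 2.851 mg/dL
Patient 1: CrCl = (140 − 86) × 49.3 / (72 × 2.851) = 2662.2 / 205.27 ≈ 13.0 mL/min
Patient 2: CrCl = (140 − 26) × 62.7 / (72 × 2.22) = 7147.8 / 159.84 ≈ 44.7 mL/min
|13.0 − 44.7| = 31.7 mL/min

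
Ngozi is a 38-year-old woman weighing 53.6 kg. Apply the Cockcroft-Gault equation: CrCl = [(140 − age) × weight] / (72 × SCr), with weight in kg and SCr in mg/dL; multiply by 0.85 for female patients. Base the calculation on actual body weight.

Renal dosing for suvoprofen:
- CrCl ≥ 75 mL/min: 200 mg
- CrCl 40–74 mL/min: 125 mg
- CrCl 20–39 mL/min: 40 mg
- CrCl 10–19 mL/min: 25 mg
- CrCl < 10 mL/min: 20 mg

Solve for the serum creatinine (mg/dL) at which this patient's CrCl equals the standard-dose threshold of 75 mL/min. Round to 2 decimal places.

Standard dose requires CrCl ≥ 75 mL/min.
Set (140 − 38) × 53.6 × 0.85 / (72 × SCr) = 75
SCr = (140 − 38) × 53.6 × 0.85 / (72 × 75) = 0.861 mg/dL

0.86 mg/dL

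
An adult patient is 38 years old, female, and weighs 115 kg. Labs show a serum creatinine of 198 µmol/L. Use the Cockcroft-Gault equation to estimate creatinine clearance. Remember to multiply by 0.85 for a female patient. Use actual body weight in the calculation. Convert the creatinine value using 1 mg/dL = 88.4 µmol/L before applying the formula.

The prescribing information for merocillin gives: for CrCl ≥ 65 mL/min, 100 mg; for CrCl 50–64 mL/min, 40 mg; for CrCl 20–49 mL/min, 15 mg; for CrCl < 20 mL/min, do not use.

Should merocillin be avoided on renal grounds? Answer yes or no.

no

SCr = 198 / 88.4 = 2.24 mg/dL
CrCl = (140 − 38) × 115 / (72 × 2.24) × 0.85 = 11730.0 / 161.28 × 0.85 ≈ 61.8 mL/min
CrCl ≈ 62 mL/min, which is ≥ 20 mL/min.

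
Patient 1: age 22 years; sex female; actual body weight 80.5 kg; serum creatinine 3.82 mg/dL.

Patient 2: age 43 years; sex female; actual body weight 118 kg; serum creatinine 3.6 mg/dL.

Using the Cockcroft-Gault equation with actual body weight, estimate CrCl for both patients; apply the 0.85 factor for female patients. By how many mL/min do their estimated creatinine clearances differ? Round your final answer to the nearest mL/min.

Patient 1: CrCl = (140 − 22) × 80.5 / (72 × 3.82) × 0.85 = 9499.0 / 275.04 × 0.85 ≈ 29.4 mL/min
Patient 2: CrCl = (140 − 43) × 118 / (72 × 3.6) × 0.85 = 11446.0 / 259.20 × 0.85 ≈ 37.5 mL/min
|29.4 − 37.5| = 8.1 mL/min

8 mL/min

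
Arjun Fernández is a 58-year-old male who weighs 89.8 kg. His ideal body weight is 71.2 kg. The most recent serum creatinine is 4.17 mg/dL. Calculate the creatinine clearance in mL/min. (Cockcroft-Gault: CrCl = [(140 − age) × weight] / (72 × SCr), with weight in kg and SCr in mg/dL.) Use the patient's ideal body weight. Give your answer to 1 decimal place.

19.4 mL/min

CrCl = (140 − 58) × 71.2 / (72 × 4.17) = 5838.4 / 300.24 ≈ 19.4 mL/min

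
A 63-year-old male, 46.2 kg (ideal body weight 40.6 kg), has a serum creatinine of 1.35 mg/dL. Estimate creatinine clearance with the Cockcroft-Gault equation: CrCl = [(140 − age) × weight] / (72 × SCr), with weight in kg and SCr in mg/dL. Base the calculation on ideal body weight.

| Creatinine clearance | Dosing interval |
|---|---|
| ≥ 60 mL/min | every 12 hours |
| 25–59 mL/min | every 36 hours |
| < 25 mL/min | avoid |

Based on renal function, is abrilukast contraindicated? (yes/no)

CrCl = (140 − 63) × 40.6 / (72 × 1.35) = 3126.2 / 97.20 ≈ 32.2 mL/min
CrCl ≈ 32 mL/min, which is ≥ 25 mL/min.

no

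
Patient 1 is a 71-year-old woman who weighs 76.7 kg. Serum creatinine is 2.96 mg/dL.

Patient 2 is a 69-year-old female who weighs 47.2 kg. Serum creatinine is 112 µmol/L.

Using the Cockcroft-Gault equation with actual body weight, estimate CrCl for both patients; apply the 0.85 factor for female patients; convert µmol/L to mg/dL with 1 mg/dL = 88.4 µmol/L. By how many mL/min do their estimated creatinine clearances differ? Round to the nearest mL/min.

10 mL/min

Patient 1: CrCl = (140 − 71) × 76.7 / (72 × 2.96) × 0.85 = 5292.3 / 213.12 × 0.85 ≈ 21.1 mL/min
Patient 2: SCr = 112 / 88.4 = 1.267 mg/dL
Patient 2: CrCl = (140 − 69) × 47.2 / (72 × 1.267) × 0.85 = 3351.2 / 91.22 × 0.85 ≈ 31.2 mL/min
|21.1 − 31.2| = 10.1 mL/min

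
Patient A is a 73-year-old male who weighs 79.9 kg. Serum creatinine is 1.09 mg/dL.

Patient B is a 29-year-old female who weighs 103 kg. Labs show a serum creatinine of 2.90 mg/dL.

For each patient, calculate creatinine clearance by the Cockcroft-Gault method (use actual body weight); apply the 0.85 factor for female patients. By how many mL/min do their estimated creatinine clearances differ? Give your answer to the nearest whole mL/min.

22 mL/min

Patient A: CrCl = (140 − 73) × 79.9 / (72 × 1.09) = 5353.3 / 78.48 ≈ 68.2 mL/min
Patient B: CrCl = (140 − 29) × 103 / (72 × 2.9) × 0.85 = 11433.0 / 208.80 × 0.85 ≈ 46.5 mL/min
|68.2 − 46.5| = 21.7 mL/min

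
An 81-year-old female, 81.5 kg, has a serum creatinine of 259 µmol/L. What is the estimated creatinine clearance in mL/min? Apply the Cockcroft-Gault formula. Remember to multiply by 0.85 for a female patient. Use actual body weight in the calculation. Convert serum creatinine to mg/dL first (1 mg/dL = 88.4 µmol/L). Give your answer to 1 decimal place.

SCr = 259 / 88.4 = 2.93 mg/dL
CrCl = (140 − 81) × 81.5 / (72 × 2.93) × 0.85 = 4808.5 / 210.96 × 0.85 ≈ 19.4 mL/min

19.4 mL/min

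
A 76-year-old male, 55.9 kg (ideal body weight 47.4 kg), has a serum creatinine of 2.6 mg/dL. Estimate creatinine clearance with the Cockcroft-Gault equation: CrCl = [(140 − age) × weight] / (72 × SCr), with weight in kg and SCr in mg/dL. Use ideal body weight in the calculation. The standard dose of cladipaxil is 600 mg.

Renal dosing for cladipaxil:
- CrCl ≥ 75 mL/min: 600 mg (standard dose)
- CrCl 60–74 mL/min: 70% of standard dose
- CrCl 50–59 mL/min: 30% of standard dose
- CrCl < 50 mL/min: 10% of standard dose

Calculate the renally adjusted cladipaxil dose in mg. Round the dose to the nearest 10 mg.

60 mg

CrCl = (140 − 76) × 47.4 / (72 × 2.6) = 3033.6 / 187.20 ≈ 16.2 mL/min
CrCl ≈ 16 mL/min → bracket < 50 mL/min.
10% of 600 mg = 60 mg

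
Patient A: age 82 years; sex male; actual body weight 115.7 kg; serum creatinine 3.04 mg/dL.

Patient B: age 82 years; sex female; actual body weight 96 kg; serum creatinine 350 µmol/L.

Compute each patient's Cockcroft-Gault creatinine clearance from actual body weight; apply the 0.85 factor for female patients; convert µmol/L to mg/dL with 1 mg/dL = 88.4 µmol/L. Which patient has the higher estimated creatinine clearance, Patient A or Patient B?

Patient A: CrCl = (140 − 82) × 115.7 / (72 × 3.04) = 6710.6 / 218.88 ≈ 30.7 mL/min
Patient B: SCr = 350 / 88.4 = 3.959 mg/dL
Patient B: CrCl = (140 − 82) × 96 / (72 × 3.959) × 0.85 = 5568.0 / 285.05 × 0.85 ≈ 16.6 mL/min
30.7 vs 16.6 mL/min → Patient A is higher.

Patient A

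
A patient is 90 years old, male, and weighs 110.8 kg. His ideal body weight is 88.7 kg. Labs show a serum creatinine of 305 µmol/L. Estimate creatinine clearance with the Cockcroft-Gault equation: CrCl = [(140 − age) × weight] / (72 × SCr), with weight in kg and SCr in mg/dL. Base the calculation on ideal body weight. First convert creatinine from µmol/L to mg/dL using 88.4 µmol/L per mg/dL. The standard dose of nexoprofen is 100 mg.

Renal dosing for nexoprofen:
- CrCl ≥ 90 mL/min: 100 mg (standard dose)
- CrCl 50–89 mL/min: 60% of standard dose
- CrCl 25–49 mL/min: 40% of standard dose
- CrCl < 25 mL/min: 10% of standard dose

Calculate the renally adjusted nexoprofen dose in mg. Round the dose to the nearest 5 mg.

10 mg

SCr = 305 / 88.4 = 3.45 mg/dL
CrCl = (140 − 90) × 88.7 / (72 × 3.45) = 4435.0 / 248.40 ≈ 17.9 mL/min
CrCl ≈ 18 mL/min → bracket < 25 mL/min.
10% of 100 mg = 10 mg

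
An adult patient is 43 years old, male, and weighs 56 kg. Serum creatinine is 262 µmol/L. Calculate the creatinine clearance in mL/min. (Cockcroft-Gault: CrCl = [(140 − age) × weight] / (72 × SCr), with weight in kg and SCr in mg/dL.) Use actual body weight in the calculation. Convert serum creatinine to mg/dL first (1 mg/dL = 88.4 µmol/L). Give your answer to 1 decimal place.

SCr = 262 / 88.4 = 2.964 mg/dL
CrCl = (140 − 43) × 56 / (72 × 2.964) = 5432.0 / 213.41 ≈ 25.5 mL/min

25.5 mL/min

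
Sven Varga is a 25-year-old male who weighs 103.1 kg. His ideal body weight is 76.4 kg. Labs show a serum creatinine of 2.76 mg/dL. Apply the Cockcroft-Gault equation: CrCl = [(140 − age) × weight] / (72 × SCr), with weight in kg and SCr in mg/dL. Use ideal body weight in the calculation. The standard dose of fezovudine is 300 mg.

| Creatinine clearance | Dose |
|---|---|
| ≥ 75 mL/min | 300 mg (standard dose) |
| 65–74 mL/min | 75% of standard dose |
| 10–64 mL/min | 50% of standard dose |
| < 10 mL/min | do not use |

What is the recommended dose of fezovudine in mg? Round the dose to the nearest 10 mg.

CrCl = (140 − 25) × 76.4 / (72 × 2.76) = 8786.0 / 198.72 ≈ 44.2 mL/min
CrCl ≈ 44 mL/min → bracket 10–64 mL/min.
50% of 300 mg = 150 mg

150 mg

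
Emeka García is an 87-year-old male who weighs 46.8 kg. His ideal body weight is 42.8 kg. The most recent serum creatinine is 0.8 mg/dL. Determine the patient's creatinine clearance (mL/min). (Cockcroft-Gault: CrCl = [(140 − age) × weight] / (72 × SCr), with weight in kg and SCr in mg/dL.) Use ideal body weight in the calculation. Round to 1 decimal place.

39.4 mL/min

CrCl = (140 − 87) × 42.8 / (72 × 0.8) = 2268.4 / 57.60 ≈ 39.4 mL/min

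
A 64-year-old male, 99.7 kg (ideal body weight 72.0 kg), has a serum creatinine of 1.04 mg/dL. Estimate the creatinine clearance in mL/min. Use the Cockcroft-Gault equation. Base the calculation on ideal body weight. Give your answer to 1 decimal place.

CrCl = (140 − 64) × 72 / (72 × 1.04) = 5472.0 / 74.88 ≈ 73.1 mL/min

73.1 mL/min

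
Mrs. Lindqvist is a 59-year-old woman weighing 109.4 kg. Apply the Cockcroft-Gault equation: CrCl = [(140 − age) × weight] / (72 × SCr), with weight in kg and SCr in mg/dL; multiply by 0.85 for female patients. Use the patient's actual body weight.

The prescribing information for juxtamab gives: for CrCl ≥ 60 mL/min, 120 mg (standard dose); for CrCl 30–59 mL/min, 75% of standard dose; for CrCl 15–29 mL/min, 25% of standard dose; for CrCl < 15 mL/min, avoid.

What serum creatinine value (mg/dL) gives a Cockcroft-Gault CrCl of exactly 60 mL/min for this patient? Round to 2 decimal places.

1.74 mg/dL

Standard dose requires CrCl ≥ 60 mL/min.
Set (140 − 59) × 109.4 × 0.85 / (72 × SCr) = 60
SCr = (140 − 59) × 109.4 × 0.85 / (72 × 60) = 1.744 mg/dL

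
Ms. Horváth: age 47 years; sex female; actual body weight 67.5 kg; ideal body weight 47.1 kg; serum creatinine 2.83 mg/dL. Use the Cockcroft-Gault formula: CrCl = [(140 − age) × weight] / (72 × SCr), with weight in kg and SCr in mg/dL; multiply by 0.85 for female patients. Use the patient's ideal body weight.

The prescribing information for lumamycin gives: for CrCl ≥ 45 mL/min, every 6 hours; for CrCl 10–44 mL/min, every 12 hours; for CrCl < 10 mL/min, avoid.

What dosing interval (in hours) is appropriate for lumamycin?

every 12 hours

CrCl = (140 − 47) × 47.1 / (72 × 2.83) × 0.85 = 4380.3 / 203.76 × 0.85 ≈ 18.3 mL/min
CrCl ≈ 18 mL/min → bracket 10–44 mL/min → every 12 hours.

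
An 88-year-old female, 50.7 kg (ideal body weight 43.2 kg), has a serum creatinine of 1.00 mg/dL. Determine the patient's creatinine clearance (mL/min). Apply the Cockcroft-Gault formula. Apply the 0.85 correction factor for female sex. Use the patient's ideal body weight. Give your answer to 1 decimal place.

CrCl = (140 − 88) × 43.2 / (72 × 1) × 0.85 = 2246.4 / 72.00 × 0.85 ≈ 26.5 mL/min

26.5 mL/min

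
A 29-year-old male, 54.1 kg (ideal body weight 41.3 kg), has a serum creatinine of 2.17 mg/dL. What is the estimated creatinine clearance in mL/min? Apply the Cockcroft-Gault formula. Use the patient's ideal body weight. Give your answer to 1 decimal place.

CrCl = (140 − 29) × 41.3 / (72 × 2.17) = 4584.3 / 156.24 ≈ 29.3 mL/min

29.3 mL/min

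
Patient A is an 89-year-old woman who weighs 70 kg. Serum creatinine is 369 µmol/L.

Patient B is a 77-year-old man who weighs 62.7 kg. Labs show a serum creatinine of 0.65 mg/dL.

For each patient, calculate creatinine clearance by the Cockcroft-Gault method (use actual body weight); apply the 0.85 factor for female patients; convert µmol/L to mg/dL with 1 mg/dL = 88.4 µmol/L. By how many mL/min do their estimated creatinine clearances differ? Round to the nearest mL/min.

74 mL/min

Patient A: SCr = 369 / 88.4 = 4.174 mg/dL
Patient A: CrCl = (140 − 89) × 70 / (72 × 4.174) × 0.85 = 3570.0 / 300.53 × 0.85 ≈ 10.1 mL/min
Patient B: CrCl = (140 − 77) × 62.7 / (72 × 0.65) = 3950.1 / 46.80 ≈ 84.4 mL/min
|10.1 − 84.4| = 74.3 mL/min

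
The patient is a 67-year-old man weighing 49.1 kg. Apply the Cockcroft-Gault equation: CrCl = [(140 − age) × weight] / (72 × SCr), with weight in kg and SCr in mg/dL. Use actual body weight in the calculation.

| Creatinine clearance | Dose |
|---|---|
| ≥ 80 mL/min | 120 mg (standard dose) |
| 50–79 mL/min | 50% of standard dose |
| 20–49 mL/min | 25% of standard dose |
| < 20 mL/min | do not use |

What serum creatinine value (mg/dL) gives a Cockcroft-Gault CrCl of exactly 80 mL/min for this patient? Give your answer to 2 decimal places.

Standard dose requires CrCl ≥ 80 mL/min.
Set (140 − 67) × 49.1 / (72 × SCr) = 80
SCr = (140 − 67) × 49.1 / (72 × 80) = 0.622 mg/dL

0.62 mg/dL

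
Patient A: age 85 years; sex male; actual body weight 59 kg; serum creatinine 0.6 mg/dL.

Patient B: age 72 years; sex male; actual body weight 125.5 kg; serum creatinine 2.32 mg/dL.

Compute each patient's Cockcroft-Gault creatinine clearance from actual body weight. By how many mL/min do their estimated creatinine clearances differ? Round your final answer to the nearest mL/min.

Patient A: CrCl = (140 − 85) × 59 / (72 × 0.6) = 3245.0 / 43.20 ≈ 75.1 mL/min
Patient B: CrCl = (140 − 72) × 125.5 / (72 × 2.32) = 8534.0 / 167.04 ≈ 51.1 mL/min
|75.1 − 51.1| = 24.0 mL/min

24 mL/min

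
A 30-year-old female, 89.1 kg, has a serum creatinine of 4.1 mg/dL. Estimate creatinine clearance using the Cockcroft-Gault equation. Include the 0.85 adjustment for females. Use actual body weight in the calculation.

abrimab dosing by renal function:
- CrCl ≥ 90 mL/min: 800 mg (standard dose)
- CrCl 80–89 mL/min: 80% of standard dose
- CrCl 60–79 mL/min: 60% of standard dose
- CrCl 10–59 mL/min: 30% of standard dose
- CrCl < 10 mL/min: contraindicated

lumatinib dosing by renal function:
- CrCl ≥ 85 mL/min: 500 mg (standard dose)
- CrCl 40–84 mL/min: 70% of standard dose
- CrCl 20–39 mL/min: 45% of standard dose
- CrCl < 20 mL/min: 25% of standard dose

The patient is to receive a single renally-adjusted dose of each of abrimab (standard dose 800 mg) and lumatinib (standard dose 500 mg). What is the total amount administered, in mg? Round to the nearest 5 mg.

465 mg

CrCl = (140 − 30) × 89.1 / (72 × 4.1) × 0.85 = 9801.0 / 295.20 × 0.85 ≈ 28.2 mL/min
CrCl ≈ 28 mL/min.
abrimab: 10–59 mL/min → 30% of 800 mg = 240 mg.
lumatinib: 20–39 mL/min → 45% of 500 mg = 225 mg.
Total = 240 + 225 = 465 mg.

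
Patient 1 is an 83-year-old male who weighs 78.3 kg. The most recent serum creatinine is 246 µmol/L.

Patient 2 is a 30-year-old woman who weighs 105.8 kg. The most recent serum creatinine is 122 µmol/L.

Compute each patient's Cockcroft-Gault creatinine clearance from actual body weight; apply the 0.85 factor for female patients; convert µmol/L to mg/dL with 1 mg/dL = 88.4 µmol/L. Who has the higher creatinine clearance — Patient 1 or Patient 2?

Patient 2

Patient 1: SCr = 246 / 88.4 = 2.783 mg/dL
Patient 1: CrCl = (140 − 83) × 78.3 / (72 × 2.783) = 4463.1 / 200.38 ≈ 22.3 mL/min
Patient 2: SCr = 122 / 88.4 = 1.38 mg/dL
Patient 2: CrCl = (140 − 30) × 105.8 / (72 × 1.38) × 0.85 = 11638.0 / 99.36 × 0.85 ≈ 99.6 mL/min
22.3 vs 99.6 mL/min → Patient 2 is higher.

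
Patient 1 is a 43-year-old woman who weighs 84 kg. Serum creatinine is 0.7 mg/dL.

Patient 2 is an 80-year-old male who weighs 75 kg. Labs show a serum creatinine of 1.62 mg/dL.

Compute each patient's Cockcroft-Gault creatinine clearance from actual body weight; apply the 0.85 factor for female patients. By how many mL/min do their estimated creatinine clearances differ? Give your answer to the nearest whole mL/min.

99 mL/min

Patient 1: CrCl = (140 − 43) × 84 / (72 × 0.7) × 0.85 = 8148.0 / 50.40 × 0.85 ≈ 137.4 mL/min
Patient 2: CrCl = (140 − 80) × 75 / (72 × 1.62) = 4500.0 / 116.64 ≈ 38.6 mL/min
|137.4 − 38.6| = 98.8 mL/min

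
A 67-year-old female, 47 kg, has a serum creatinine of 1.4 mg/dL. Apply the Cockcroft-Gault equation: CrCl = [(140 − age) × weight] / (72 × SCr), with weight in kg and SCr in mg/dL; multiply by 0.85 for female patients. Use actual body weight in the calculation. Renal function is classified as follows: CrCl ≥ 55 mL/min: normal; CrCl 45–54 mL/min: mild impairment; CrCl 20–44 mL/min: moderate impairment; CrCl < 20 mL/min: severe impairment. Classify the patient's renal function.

moderate impairment

CrCl = (140 − 67) × 47 / (72 × 1.4) × 0.85 = 3431.0 / 100.80 × 0.85 ≈ 28.9 mL/min
29 mL/min falls in the 'moderate impairment' range.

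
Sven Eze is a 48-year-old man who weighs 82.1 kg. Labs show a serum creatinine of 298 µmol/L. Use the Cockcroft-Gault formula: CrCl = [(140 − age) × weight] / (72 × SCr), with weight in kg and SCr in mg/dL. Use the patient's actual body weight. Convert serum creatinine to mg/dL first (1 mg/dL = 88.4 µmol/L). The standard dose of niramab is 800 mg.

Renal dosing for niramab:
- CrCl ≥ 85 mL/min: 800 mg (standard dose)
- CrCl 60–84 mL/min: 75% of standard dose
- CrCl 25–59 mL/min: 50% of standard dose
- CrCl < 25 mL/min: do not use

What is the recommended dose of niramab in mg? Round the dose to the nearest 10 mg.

SCr = 298 / 88.4 = 3.371 mg/dL
CrCl = (140 − 48) × 82.1 / (72 × 3.371) = 7553.2 / 242.71 ≈ 31.1 mL/min
CrCl ≈ 31 mL/min → bracket 25–59 mL/min.
50% of 800 mg = 400 mg

400 mg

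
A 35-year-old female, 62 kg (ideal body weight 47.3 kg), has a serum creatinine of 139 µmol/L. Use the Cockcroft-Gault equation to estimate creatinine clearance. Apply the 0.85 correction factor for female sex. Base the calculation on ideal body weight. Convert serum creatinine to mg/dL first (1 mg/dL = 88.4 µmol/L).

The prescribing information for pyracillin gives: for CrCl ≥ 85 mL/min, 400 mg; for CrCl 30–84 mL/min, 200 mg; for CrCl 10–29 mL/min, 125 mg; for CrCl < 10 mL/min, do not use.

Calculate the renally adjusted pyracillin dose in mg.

SCr = 139 / 88.4 = 1.572 mg/dL
CrCl = (140 − 35) × 47.3 / (72 × 1.572) × 0.85 = 4966.5 / 113.18 × 0.85 ≈ 37.3 mL/min
CrCl ≈ 37 mL/min → bracket 30–84 mL/min.
Dose for this bracket: 200 mg.

200 mg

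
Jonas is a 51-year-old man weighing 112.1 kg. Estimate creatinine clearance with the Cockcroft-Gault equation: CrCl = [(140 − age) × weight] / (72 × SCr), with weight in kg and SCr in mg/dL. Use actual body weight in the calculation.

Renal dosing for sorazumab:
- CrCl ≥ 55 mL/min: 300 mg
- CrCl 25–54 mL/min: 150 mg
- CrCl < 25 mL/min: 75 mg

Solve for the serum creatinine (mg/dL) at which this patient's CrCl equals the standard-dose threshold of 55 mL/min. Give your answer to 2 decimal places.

Standard dose requires CrCl ≥ 55 mL/min.
Set (140 − 51) × 112.1 / (72 × SCr) = 55
SCr = (140 − 51) × 112.1 / (72 × 55) = 2.519 mg/dL

2.52 mg/dL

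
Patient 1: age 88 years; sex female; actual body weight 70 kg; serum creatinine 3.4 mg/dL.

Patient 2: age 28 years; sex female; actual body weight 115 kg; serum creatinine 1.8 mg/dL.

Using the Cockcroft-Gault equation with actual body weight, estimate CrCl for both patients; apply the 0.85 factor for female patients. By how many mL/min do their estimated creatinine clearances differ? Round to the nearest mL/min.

72 mL/min

Patient 1: CrCl = (140 − 88) × 70 / (72 × 3.4) × 0.85 = 3640.0 / 244.80 × 0.85 ≈ 12.6 mL/min
Patient 2: CrCl = (140 − 28) × 115 / (72 × 1.8) × 0.85 = 12880.0 / 129.60 × 0.85 ≈ 84.5 mL/min
|12.6 − 84.5| = 71.9 mL/min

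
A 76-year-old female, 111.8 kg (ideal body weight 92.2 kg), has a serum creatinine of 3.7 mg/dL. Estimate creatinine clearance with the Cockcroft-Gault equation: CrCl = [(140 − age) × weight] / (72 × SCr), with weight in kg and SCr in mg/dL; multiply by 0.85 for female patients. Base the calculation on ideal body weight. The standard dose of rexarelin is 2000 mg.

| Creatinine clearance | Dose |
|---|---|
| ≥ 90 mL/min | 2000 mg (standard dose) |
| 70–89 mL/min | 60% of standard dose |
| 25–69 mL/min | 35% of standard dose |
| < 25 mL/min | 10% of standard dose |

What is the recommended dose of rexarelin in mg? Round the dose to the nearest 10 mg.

CrCl = (140 − 76) × 92.2 / (72 × 3.7) × 0.85 = 5900.8 / 266.40 × 0.85 ≈ 18.8 mL/min
CrCl ≈ 19 mL/min → bracket < 25 mL/min.
10% of 2000 mg = 200 mg

200 mg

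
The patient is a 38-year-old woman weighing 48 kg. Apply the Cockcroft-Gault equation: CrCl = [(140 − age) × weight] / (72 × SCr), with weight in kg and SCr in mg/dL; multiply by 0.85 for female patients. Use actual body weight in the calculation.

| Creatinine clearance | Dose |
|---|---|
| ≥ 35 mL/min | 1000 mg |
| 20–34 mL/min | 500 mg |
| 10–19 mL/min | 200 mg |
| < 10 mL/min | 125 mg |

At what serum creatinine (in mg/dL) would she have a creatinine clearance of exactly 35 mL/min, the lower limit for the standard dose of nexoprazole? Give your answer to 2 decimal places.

1.65 mg/dL

Standard dose requires CrCl ≥ 35 mL/min.
Set (140 − 38) × 48 × 0.85 / (72 × SCr) = 35
SCr = (140 − 38) × 48 × 0.85 / (72 × 35) = 1.651 mg/dL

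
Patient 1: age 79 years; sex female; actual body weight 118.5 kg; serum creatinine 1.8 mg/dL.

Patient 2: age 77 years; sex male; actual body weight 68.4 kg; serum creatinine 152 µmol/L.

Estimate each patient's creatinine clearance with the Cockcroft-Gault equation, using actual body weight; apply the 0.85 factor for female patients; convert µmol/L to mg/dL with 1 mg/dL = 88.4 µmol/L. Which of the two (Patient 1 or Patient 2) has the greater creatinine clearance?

Patient 1

Patient 1: CrCl = (140 − 79) × 118.5 / (72 × 1.8) × 0.85 = 7228.5 / 129.60 × 0.85 ≈ 47.4 mL/min
Patient 2: SCr = 152 / 88.4 = 1.719 mg/dL
Patient 2: CrCl = (140 − 77) × 68.4 / (72 × 1.719) = 4309.2 / 123.77 ≈ 34.8 mL/min
47.4 vs 34.8 mL/min → Patient 1 is higher.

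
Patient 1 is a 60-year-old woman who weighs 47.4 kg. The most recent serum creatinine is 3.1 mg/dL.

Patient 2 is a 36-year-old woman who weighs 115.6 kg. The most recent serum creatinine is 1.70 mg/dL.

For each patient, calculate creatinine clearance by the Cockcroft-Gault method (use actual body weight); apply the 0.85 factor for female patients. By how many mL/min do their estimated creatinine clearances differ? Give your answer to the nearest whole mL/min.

69 mL/min

Patient 1: CrCl = (140 − 60) × 47.4 / (72 × 3.1) × 0.85 = 3792.0 / 223.20 × 0.85 ≈ 14.4 mL/min
Patient 2: CrCl = (140 − 36) × 115.6 / (72 × 1.7) × 0.85 = 12022.4 / 122.40 × 0.85 ≈ 83.5 mL/min
|14.4 − 83.5| = 69.1 mL/min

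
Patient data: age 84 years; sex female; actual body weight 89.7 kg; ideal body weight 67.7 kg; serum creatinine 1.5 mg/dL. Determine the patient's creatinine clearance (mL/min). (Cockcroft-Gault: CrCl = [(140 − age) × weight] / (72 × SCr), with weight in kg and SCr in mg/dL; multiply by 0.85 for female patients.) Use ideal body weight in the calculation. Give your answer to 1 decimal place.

CrCl = (140 − 84) × 67.7 / (72 × 1.5) × 0.85 = 3791.2 / 108.00 × 0.85 ≈ 29.8 mL/min

29.8 mL/min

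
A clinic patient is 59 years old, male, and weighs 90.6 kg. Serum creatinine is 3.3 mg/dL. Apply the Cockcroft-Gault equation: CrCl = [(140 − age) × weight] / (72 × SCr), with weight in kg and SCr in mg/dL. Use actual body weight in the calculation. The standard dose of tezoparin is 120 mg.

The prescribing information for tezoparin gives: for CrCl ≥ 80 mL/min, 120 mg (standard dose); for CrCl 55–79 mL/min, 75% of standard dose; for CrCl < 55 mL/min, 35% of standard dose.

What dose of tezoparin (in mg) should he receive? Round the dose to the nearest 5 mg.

40 mg

CrCl = (140 − 59) × 90.6 / (72 × 3.3) = 7338.6 / 237.60 ≈ 30.9 mL/min
CrCl ≈ 31 mL/min → bracket < 55 mL/min.
35% of 120 mg = 42 mg → 40 mg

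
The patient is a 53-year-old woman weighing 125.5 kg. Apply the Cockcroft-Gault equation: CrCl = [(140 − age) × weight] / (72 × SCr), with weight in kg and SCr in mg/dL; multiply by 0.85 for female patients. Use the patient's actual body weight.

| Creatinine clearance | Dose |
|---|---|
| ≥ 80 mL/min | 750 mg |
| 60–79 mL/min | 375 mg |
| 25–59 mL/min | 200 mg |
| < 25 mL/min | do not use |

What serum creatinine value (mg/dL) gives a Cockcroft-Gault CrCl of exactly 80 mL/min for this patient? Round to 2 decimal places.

Standard dose requires CrCl ≥ 80 mL/min.
Set (140 − 53) × 125.5 × 0.85 / (72 × SCr) = 80
SCr = (140 − 53) × 125.5 × 0.85 / (72 × 80) = 1.611 mg/dL

1.61 mg/dL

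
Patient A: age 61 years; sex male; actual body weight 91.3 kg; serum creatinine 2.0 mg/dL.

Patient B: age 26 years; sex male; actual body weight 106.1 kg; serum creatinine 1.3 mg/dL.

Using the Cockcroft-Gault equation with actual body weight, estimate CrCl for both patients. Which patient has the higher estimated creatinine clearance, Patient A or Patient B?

Patient B

Patient A: CrCl = (140 − 61) × 91.3 / (72 × 2) = 7212.7 / 144.00 ≈ 50.1 mL/min
Patient B: CrCl = (140 − 26) × 106.1 / (72 × 1.3) = 12095.4 / 93.60 ≈ 129.2 mL/min
50.1 vs 129.2 mL/min → Patient B is higher.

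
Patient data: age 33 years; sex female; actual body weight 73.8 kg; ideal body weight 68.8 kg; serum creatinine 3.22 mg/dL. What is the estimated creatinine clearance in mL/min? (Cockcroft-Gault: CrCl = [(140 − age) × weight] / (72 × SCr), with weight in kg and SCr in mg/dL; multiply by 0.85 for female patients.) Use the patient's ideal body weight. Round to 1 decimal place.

27.0 mL/min

CrCl = (140 − 33) × 68.8 / (72 × 3.22) × 0.85 = 7361.6 / 231.84 × 0.85 ≈ 27.0 mL/min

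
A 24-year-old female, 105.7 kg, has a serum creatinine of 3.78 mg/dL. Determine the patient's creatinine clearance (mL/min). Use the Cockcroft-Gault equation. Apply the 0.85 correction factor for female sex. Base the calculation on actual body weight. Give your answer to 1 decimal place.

38.3 mL/min

CrCl = (140 − 24) × 105.7 / (72 × 3.78) × 0.85 = 12261.2 / 272.16 × 0.85 ≈ 38.3 mL/min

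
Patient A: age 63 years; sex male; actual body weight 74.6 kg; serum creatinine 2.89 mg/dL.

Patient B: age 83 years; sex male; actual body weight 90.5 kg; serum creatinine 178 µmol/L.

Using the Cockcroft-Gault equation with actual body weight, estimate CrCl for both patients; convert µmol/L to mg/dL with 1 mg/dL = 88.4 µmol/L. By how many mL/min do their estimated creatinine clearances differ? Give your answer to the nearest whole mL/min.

Patient A: CrCl = (140 − 63) × 74.6 / (72 × 2.89) = 5744.2 / 208.08 ≈ 27.6 mL/min
Patient B: SCr = 178 / 88.4 = 2.014 mg/dL
Patient B: CrCl = (140 − 83) × 90.5 / (72 × 2.014) = 5158.5 / 145.01 ≈ 35.6 mL/min
|27.6 − 35.6| = 8.0 mL/min

8 mL/min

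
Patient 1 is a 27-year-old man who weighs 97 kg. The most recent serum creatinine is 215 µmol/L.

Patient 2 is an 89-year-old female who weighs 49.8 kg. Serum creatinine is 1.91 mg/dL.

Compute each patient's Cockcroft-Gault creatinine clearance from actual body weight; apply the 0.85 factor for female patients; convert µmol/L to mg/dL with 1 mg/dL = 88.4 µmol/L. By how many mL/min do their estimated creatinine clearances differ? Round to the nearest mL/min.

Patient 1: SCr = 215 / 88.4 = 2.432 mg/dL
Patient 1: CrCl = (140 − 27) × 97 / (72 × 2.432) = 10961.0 / 175.10 ≈ 62.6 mL/min
Patient 2: CrCl = (140 − 89) × 49.8 / (72 × 1.91) × 0.85 = 2539.8 / 137.52 × 0.85 ≈ 15.7 mL/min
|62.6 − 15.7| = 46.9 mL/min

47 mL/min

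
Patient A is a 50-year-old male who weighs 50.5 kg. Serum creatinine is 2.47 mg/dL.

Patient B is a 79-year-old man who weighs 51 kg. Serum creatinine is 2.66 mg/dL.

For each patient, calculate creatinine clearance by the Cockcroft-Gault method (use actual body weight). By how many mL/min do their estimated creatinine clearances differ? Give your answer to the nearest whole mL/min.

Patient A: CrCl = (140 − 50) × 50.5 / (72 × 2.47) = 4545.0 / 177.84 ≈ 25.6 mL/min
Patient B: CrCl = (140 − 79) × 51 / (72 × 2.66) = 3111.0 / 191.52 ≈ 16.2 mL/min
|25.6 − 16.2| = 9.4 mL/min

9 mL/min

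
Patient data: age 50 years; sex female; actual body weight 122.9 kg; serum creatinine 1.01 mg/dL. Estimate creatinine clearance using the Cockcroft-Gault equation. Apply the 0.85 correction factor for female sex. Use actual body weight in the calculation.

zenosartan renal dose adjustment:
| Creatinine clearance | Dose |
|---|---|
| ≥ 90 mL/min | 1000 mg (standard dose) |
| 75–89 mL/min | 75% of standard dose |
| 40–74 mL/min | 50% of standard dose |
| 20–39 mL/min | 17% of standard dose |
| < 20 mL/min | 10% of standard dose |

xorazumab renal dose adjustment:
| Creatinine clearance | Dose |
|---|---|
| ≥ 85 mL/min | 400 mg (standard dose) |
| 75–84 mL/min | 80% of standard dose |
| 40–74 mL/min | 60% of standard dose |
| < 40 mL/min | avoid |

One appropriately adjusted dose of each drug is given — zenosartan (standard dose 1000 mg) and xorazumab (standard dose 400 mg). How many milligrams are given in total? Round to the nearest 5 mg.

1400 mg

CrCl = (140 − 50) × 122.9 / (72 × 1.01) × 0.85 = 11061.0 / 72.72 × 0.85 ≈ 129.3 mL/min
CrCl ≈ 129 mL/min.
zenosartan: ≥ 90 mL/min → 100% of 1000 mg = 1000 mg.
xorazumab: ≥ 85 mL/min → 100% of 400 mg = 400 mg.
Total = 1000 + 400 = 1400 mg.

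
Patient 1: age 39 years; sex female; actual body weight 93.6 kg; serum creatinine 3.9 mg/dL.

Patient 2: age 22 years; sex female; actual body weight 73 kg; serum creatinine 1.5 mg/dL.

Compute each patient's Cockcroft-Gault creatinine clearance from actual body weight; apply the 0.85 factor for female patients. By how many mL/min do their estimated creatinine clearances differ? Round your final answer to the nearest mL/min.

39 mL/min

Patient 1: CrCl = (140 − 39) × 93.6 / (72 × 3.9) × 0.85 = 9453.6 / 280.80 × 0.85 ≈ 28.6 mL/min
Patient 2: CrCl = (140 − 22) × 73 / (72 × 1.5) × 0.85 = 8614.0 / 108.00 × 0.85 ≈ 67.8 mL/min
|28.6 − 67.8| = 39.2 mL/min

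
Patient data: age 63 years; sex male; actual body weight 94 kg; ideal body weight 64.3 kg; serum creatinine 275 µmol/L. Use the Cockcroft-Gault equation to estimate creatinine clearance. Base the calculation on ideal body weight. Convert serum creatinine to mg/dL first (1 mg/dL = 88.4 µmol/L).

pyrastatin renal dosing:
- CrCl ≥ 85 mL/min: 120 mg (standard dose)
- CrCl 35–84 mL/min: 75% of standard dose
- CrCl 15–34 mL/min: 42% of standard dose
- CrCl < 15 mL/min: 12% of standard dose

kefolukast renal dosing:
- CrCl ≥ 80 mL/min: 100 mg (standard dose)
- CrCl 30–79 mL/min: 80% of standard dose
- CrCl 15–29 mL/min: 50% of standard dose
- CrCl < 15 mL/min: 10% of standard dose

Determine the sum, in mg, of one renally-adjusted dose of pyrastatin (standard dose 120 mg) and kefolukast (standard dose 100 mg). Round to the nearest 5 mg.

SCr = 275 / 88.4 = 3.111 mg/dL
CrCl = (140 − 63) × 64.3 / (72 × 3.111) = 4951.1 / 223.99 ≈ 22.1 mL/min
CrCl ≈ 22 mL/min.
pyrastatin: 15–34 mL/min → 42% of 120 mg = 50.4 mg.
kefolukast: 15–29 mL/min → 50% of 100 mg = 50 mg.
Total = 50.4 + 50 = 100.4 mg.

100 mg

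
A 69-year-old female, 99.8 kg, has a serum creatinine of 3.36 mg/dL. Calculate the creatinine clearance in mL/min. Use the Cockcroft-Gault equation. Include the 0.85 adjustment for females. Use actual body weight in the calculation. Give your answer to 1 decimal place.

CrCl = (140 − 69) × 99.8 / (72 × 3.36) × 0.85 = 7085.8 / 241.92 × 0.85 ≈ 24.9 mL/min

24.9 mL/min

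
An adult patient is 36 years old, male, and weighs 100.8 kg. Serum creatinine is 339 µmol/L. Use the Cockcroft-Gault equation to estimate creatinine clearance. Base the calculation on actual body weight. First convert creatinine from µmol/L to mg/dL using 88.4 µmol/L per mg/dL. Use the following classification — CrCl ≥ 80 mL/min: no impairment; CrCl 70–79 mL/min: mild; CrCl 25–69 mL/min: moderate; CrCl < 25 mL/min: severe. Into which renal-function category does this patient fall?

SCr = 339 / 88.4 = 3.835 mg/dL
CrCl = (140 − 36) × 100.8 / (72 × 3.835) = 10483.2 / 276.12 ≈ 38.0 mL/min
38 mL/min falls in the 'moderate' range.

moderate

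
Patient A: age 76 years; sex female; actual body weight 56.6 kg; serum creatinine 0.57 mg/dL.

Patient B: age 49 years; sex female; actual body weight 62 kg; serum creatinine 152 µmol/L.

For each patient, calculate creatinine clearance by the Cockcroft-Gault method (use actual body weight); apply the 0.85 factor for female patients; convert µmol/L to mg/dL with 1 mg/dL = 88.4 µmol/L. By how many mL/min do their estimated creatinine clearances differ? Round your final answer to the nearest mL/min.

Patient A: CrCl = (140 − 76) × 56.6 / (72 × 0.57) × 0.85 = 3622.4 / 41.04 × 0.85 ≈ 75.0 mL/min
Patient B: SCr = 152 / 88.4 = 1.719 mg/dL
Patient B: CrCl = (140 − 49) × 62 / (72 × 1.719) × 0.85 = 5642.0 / 123.77 × 0.85 ≈ 38.7 mL/min
|75.0 − 38.7| = 36.3 mL/min

36 mL/min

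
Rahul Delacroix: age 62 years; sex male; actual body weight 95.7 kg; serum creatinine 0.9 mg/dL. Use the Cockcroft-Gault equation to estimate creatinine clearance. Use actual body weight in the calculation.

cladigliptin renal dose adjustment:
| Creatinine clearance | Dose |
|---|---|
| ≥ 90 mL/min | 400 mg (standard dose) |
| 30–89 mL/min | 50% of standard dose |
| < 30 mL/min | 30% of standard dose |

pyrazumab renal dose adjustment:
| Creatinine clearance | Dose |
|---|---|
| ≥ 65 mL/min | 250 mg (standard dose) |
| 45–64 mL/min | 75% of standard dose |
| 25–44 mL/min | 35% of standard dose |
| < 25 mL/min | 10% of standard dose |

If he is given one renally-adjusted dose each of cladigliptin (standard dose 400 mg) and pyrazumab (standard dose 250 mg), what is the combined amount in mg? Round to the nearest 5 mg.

650 mg

CrCl = (140 − 62) × 95.7 / (72 × 0.9) = 7464.6 / 64.80 ≈ 115.2 mL/min
CrCl ≈ 115 mL/min.
cladigliptin: ≥ 90 mL/min → 100% of 400 mg = 400 mg.
pyrazumab: ≥ 65 mL/min → 100% of 250 mg = 250 mg.
Total = 400 + 250 = 650 mg.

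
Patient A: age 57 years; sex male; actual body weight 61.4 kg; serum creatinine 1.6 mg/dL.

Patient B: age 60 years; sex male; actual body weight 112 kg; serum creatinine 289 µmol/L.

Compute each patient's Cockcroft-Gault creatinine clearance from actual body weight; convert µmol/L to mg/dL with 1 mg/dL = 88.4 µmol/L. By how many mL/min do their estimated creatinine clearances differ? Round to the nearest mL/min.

6 mL/min

Patient A: CrCl = (140 − 57) × 61.4 / (72 × 1.6) = 5096.2 / 115.20 ≈ 44.2 mL/min
Patient B: SCr = 289 / 88.4 = 3.269 mg/dL
Patient B: CrCl = (140 − 60) × 112 / (72 × 3.269) = 8960.0 / 235.37 ≈ 38.1 mL/min
|44.2 − 38.1| = 6.1 mL/min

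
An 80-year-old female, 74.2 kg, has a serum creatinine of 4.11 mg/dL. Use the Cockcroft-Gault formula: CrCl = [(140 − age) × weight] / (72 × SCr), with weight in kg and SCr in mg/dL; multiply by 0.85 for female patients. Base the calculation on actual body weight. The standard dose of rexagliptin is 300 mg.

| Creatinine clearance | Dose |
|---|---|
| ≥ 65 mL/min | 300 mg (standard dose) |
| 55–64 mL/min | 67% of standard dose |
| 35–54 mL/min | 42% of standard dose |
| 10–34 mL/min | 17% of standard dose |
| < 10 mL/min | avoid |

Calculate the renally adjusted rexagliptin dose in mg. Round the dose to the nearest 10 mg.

50 mg

CrCl = (140 − 80) × 74.2 / (72 × 4.11) × 0.85 = 4452.0 / 295.92 × 0.85 ≈ 12.8 mL/min
CrCl ≈ 13 mL/min → bracket 10–34 mL/min.
17% of 300 mg = 51 mg → 50 mg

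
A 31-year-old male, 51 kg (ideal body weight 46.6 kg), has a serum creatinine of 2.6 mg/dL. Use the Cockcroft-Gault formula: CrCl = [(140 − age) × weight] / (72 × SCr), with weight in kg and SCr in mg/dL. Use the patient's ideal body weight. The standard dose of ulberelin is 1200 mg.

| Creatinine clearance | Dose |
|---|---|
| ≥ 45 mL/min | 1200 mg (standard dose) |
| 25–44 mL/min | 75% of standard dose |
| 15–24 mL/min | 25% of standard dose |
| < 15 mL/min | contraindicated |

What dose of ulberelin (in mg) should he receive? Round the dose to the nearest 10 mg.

900 mg

CrCl = (140 − 31) × 46.6 / (72 × 2.6) = 5079.4 / 187.20 ≈ 27.1 mL/min
CrCl ≈ 27 mL/min → bracket 25–44 mL/min.
75% of 1200 mg = 900 mg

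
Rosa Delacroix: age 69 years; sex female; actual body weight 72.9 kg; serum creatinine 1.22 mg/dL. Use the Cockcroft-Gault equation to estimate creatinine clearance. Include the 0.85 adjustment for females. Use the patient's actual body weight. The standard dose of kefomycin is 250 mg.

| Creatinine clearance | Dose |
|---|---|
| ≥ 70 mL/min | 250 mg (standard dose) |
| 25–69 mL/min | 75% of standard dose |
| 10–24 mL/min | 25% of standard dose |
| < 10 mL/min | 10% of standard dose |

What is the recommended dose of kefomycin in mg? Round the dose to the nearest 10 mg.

CrCl = (140 − 69) × 72.9 / (72 × 1.22) × 0.85 = 5175.9 / 87.84 × 0.85 ≈ 50.1 mL/min
CrCl ≈ 50 mL/min → bracket 25–69 mL/min.
75% of 250 mg = 187.5 mg → 190 mg

190 mg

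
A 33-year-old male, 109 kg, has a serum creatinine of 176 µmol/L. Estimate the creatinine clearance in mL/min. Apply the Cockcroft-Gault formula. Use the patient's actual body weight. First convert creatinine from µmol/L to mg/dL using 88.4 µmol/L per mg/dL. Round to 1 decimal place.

81.4 mL/min

SCr = 176 / 88.4 = 1.991 mg/dL
CrCl = (140 − 33) × 109 / (72 × 1.991) = 11663.0 / 143.35 ≈ 81.4 mL/min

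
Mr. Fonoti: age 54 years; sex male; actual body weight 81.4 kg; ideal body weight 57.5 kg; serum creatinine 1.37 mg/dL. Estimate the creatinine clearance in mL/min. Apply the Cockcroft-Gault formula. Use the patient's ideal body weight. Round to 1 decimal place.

50.1 mL/min

CrCl = (140 − 54) × 57.5 / (72 × 1.37) = 4945.0 / 98.64 ≈ 50.1 mL/min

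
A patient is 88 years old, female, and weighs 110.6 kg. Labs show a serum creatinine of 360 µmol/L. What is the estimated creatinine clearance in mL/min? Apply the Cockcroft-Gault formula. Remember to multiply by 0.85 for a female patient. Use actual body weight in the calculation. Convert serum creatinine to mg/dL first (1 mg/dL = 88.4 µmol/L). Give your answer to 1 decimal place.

16.7 mL/min

SCr = 360 / 88.4 = 4.072 mg/dL
CrCl = (140 − 88) × 110.6 / (72 × 4.072) × 0.85 = 5751.2 / 293.18 × 0.85 ≈ 16.7 mL/min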